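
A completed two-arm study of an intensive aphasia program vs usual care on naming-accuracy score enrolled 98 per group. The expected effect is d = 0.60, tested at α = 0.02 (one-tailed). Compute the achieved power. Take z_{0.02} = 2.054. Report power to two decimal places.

power ≈ 0.98

For two equal groups, power = Φ(d·√(n/2) − z_{α}).
d·√(n/2) = 0.60 × √(98/2) = 0.60 × 7.000 = 4.200.
z_β = 4.200 − 2.054 = 2.146.
Power = Φ(2.146) = 0.984.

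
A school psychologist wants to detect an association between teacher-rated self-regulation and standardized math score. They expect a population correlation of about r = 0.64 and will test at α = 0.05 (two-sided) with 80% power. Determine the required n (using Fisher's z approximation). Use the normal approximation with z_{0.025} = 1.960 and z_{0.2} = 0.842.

n = 17

Fisher's z: C = ½·ln((1+r)/(1−r)) = ½·ln(4.5556) = 0.7582.
n = ((z_{α/2} + z_β)/C)² + 3.
(1.960 + 0.842) / 0.7582 = 2.802 / 0.7582 = 3.696.
n = 3.696² + 3 = 13.66 + 3 = 16.7.
Round up.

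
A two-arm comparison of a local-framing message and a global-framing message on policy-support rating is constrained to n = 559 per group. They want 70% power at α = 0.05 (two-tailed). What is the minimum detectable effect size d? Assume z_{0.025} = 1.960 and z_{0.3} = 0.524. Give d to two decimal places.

d_min ≈ 0.15

For two independent groups of n = 559 each: d_min = (z_{α/2} + z_β)·√(2/n).
z-sum = 1.960 + 0.524 = 2.484.
d_min = 2.484 × √(2/559) = 2.484 × 0.0598 = 0.149.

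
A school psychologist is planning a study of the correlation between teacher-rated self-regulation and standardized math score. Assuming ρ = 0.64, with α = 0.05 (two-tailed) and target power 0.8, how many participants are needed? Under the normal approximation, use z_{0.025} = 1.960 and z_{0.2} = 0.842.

Fisher's z: C = ½·ln((1+r)/(1−r)) = ½·ln(4.5556) = 0.7582.
n = ((z_{α/2} + z_β)/C)² + 3.
(1.960 + 0.842) / 0.7582 = 2.802 / 0.7582 = 3.696.
n = 3.696² + 3 = 13.66 + 3 = 16.7.
Round up.

n = 17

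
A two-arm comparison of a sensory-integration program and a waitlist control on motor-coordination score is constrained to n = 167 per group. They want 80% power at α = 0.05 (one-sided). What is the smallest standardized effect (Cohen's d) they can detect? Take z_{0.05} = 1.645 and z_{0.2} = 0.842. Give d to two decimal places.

For two independent groups of n = 167 each: d_min = (z_{α} + z_β)·√(2/n).
z-sum = 1.645 + 0.842 = 2.487.
d_min = 2.487 × √(2/167) = 2.487 × 0.1094 = 0.272.

d_min ≈ 0.27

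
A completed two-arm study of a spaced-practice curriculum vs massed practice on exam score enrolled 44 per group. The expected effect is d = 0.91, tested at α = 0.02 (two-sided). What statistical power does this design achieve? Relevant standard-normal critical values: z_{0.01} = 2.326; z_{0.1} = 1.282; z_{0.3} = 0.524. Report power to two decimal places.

For two equal groups, power = Φ(d·√(n/2) − z_{α/2}).
d·√(n/2) = 0.91 × √(44/2) = 0.91 × 4.690 = 4.268.
z_β = 4.268 − 2.326 = 1.942.
Power = Φ(1.942) = 0.974.

power ≈ 0.97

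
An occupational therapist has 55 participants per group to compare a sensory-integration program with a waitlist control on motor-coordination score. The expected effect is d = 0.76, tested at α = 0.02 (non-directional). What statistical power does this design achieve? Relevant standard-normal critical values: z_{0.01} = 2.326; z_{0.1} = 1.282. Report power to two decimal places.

power ≈ 0.95

For two equal groups, power = Φ(d·√(n/2) − z_{α/2}).
d·√(n/2) = 0.76 × √(55/2) = 0.76 × 5.244 = 3.985.
z_β = 3.985 − 2.326 = 1.659.
Power = Φ(1.659) = 0.951.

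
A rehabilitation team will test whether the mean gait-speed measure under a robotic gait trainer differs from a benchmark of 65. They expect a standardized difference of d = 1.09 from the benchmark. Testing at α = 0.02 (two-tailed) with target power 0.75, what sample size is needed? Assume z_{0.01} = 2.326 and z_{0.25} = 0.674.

For a one-sample test: n = ((z_{α/2} + z_β) / d)².
z_{α/2} + z_β = 2.326 + 0.674 = 3.000.
n = (3.000 / 1.09)² = 2.752² = 7.58.
Round up.

n = 8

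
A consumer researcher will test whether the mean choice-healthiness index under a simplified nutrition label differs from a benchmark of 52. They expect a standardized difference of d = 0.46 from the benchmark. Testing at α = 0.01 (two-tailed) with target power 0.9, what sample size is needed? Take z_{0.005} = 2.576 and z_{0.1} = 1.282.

For a one-sample test: n = ((z_{α/2} + z_β) / d)².
z_{α/2} + z_β = 2.576 + 1.282 = 3.858.
n = (3.858 / 0.46)² = 8.387² = 70.34.
Round up.

n = 71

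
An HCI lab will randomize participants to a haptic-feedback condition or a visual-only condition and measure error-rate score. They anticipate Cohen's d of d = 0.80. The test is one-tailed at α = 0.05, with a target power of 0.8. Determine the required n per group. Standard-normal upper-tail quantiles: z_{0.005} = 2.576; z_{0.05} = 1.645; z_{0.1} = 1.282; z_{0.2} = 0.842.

n = 20 per group

For two independent groups with equal n: n = 2·((z_{α} + z_β) / d)².
z_{α} + z_β = 1.645 + 0.842 = 2.487.
n = 2 × (2.487 / 0.80)² = 2 × 3.109² = 2 × 9.66 = 19.3.
Round up to the next whole participant.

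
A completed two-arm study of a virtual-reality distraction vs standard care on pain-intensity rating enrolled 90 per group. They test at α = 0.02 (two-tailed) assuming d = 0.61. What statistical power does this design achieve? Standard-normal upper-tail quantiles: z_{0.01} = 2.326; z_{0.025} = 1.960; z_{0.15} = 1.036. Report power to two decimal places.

For two equal groups, power = Φ(d·√(n/2) − z_{α/2}).
d·√(n/2) = 0.61 × √(90/2) = 0.61 × 6.708 = 4.092.
z_β = 4.092 − 2.326 = 1.766.
Power = Φ(1.766) = 0.961.

power ≈ 0.96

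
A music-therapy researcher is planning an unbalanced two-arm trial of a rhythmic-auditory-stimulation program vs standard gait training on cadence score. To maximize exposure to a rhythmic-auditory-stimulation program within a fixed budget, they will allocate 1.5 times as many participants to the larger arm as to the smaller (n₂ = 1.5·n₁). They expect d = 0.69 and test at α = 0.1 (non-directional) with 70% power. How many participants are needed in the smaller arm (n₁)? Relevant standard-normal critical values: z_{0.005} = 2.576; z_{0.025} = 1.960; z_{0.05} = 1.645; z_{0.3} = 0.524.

With allocation ratio k = n₂/n₁ = 1.5, Var(x̄₁−x̄₂) = σ²(1/n₁ + 1/(k·n₁)) = σ²·(k+1)/(k·n₁).
So n₁ = (1 + 1/k)·((z_{α/2} + z_β)/d)² = 1.667 × (2.169/0.69)².
n₁ = 1.667 × 9.88 = 16.5.
Round up: n₁ = 17, giving n₂ = ⌈1.5 × 17⌉ = ⌈25.5⌉ = 26.

n₁ = 17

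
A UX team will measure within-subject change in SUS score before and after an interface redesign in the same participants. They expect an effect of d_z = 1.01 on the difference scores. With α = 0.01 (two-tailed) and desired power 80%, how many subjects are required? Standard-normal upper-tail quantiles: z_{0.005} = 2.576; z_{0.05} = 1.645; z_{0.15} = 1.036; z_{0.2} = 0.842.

n = 12 pairs

For a paired (one-sample on differences) test: n = ((z_{α/2} + z_β) / d)².
z_{α/2} + z_β = 2.576 + 0.842 = 3.418.
n = (3.418 / 1.01)² = 3.384² = 11.45.
Round up.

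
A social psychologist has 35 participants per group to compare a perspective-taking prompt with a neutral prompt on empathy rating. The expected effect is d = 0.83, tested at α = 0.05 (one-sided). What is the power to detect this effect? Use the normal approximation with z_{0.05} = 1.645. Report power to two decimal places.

power ≈ 0.97

For two equal groups, power = Φ(d·√(n/2) − z_{α}).
d·√(n/2) = 0.83 × √(35/2) = 0.83 × 4.183 = 3.472.
z_β = 3.472 − 1.645 = 1.827.
Power = Φ(1.827) = 0.966.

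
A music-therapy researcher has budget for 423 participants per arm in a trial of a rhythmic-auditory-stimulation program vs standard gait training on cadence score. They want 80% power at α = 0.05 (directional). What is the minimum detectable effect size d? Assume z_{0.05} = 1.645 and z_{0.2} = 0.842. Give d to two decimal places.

d_min ≈ 0.17

For two independent groups of n = 423 each: d_min = (z_{α} + z_β)·√(2/n).
z-sum = 1.645 + 0.842 = 2.487.
d_min = 2.487 × √(2/423) = 2.487 × 0.0688 = 0.171.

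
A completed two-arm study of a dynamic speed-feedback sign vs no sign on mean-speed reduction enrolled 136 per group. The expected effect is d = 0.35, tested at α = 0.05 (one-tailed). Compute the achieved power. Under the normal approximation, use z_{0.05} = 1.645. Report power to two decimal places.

For two equal groups, power = Φ(d·√(n/2) − z_{α}).
d·√(n/2) = 0.35 × √(136/2) = 0.35 × 8.246 = 2.886.
z_β = 2.886 − 1.645 = 1.241.
Power = Φ(1.241) = 0.893.

power ≈ 0.89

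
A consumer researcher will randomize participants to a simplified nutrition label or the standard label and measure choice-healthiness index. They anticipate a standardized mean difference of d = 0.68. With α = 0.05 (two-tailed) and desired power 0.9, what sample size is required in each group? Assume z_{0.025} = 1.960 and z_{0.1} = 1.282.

n = 46 per group

For two independent groups with equal n: n = 2·((z_{α/2} + z_β) / d)².
z_{α/2} + z_β = 1.960 + 1.282 = 3.242.
n = 2 × (3.242 / 0.68)² = 2 × 4.768² = 2 × 22.73 = 45.5.
Round up to the next whole participant.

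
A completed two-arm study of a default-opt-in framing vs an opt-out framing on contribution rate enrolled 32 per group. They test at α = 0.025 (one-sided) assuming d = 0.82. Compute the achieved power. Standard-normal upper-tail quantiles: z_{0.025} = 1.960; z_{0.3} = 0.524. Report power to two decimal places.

power ≈ 0.91

For two equal groups, power = Φ(d·√(n/2) − z_{α}).
d·√(n/2) = 0.82 × √(32/2) = 0.82 × 4.000 = 3.280.
z_β = 3.280 − 1.960 = 1.320.
Power = Φ(1.320) = 0.907.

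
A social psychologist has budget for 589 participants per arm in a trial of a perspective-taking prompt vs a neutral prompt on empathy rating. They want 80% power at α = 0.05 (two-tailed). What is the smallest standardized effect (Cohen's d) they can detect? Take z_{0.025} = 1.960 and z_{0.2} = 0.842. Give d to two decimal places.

For two independent groups of n = 589 each: d_min = (z_{α/2} + z_β)·√(2/n).
z-sum = 1.960 + 0.842 = 2.802.
d_min = 2.802 × √(2/589) = 2.802 × 0.0583 = 0.163.

d_min ≈ 0.16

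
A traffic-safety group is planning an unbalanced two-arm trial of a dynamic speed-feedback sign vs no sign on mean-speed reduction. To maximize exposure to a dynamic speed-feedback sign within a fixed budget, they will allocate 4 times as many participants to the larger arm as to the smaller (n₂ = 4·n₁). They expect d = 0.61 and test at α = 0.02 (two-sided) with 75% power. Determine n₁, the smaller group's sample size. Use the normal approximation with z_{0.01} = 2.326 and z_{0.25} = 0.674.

n₁ = 31

With allocation ratio k = n₂/n₁ = 4, Var(x̄₁−x̄₂) = σ²(1/n₁ + 1/(k·n₁)) = σ²·(k+1)/(k·n₁).
So n₁ = (1 + 1/k)·((z_{α/2} + z_β)/d)² = 1.250 × (3.000/0.61)².
n₁ = 1.250 × 24.19 = 30.2.
Round up: n₁ = 31, giving n₂ = 4 × 31 = 124.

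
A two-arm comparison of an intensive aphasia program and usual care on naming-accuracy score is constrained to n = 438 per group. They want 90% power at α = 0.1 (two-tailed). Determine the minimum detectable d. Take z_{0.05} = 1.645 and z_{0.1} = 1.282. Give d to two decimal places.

d_min ≈ 0.20

For two independent groups of n = 438 each: d_min = (z_{α/2} + z_β)·√(2/n).
z-sum = 1.645 + 1.282 = 2.927.
d_min = 2.927 × √(2/438) = 2.927 × 0.0676 = 0.198.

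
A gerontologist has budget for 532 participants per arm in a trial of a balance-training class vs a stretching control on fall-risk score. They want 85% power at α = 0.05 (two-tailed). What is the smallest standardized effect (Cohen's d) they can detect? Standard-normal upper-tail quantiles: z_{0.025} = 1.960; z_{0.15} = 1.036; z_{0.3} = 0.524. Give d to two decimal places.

d_min ≈ 0.18

For two independent groups of n = 532 each: d_min = (z_{α/2} + z_β)·√(2/n).
z-sum = 1.960 + 1.036 = 2.996.
d_min = 2.996 × √(2/532) = 2.996 × 0.0613 = 0.184.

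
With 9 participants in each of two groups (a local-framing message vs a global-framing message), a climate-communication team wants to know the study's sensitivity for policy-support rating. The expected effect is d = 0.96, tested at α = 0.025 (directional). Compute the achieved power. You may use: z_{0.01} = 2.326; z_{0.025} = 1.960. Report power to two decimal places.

For two equal groups, power = Φ(d·√(n/2) − z_{α}).
d·√(n/2) = 0.96 × √(9/2) = 0.96 × 2.121 = 2.036.
z_β = 2.036 − 1.960 = 0.076.
Power = Φ(0.076) = 0.530.

power ≈ 0.53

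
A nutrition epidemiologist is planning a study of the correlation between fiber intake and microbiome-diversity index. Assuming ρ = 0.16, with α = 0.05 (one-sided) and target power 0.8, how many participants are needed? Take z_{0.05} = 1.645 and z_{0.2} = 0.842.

Fisher's z: C = ½·ln((1+r)/(1−r)) = ½·ln(1.3810) = 0.1614.
n = ((z_{α} + z_β)/C)² + 3.
(1.645 + 0.842) / 0.1614 = 2.487 / 0.1614 = 15.409.
n = 15.409² + 3 = 237.43 + 3 = 240.4.
Round up.

n = 241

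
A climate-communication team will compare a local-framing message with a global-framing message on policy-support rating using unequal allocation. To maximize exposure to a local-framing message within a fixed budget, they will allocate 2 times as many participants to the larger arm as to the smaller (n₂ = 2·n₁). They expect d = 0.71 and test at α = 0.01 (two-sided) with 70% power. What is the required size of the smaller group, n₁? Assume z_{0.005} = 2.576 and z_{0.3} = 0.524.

n₁ = 29

With allocation ratio k = n₂/n₁ = 2, Var(x̄₁−x̄₂) = σ²(1/n₁ + 1/(k·n₁)) = σ²·(k+1)/(k·n₁).
So n₁ = (1 + 1/k)·((z_{α/2} + z_β)/d)² = 1.500 × (3.100/0.71)².
n₁ = 1.500 × 19.06 = 28.6.
Round up: n₁ = 29, giving n₂ = 2 × 29 = 58.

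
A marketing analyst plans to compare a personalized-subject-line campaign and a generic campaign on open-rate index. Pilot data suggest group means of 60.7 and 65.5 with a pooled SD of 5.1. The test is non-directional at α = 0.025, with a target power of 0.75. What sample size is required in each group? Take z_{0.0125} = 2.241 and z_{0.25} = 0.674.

Cohen's d = |M₁ − M₂| / SD_pooled = |60.7 − 65.5| / 5.1 = 4.8 / 5.1 = 0.941.
For two independent groups with equal n: n = 2·((z_{α/2} + z_β) / d)².
z_{α/2} + z_β = 2.241 + 0.674 = 2.915.
n = 2 × (2.915 / 0.941)² = 2 × 3.098² = 2 × 9.60 = 19.2.
Round up to the next whole participant.

n = 20 per group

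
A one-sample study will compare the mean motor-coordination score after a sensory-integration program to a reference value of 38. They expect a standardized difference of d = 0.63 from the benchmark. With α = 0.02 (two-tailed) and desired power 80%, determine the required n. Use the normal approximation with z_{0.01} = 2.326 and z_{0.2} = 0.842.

n = 26

For a one-sample test: n = ((z_{α/2} + z_β) / d)².
z_{α/2} + z_β = 2.326 + 0.842 = 3.168.
n = (3.168 / 0.63)² = 5.029² = 25.29.
Round up.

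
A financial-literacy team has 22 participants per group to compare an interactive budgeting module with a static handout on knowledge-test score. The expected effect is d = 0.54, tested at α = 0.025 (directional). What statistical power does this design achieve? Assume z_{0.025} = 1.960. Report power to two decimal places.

For two equal groups, power = Φ(d·√(n/2) − z_{α}).
d·√(n/2) = 0.54 × √(22/2) = 0.54 × 3.317 = 1.791.
z_β = 1.791 − 1.960 = -0.169.
Power = Φ(-0.169) = 0.433.

power ≈ 0.43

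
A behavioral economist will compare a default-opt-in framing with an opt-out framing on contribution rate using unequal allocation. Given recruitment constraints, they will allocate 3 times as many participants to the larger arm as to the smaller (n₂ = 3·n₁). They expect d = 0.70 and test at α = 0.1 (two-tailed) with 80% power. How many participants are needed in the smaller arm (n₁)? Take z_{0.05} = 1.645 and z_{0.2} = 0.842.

With allocation ratio k = n₂/n₁ = 3, Var(x̄₁−x̄₂) = σ²(1/n₁ + 1/(k·n₁)) = σ²·(k+1)/(k·n₁).
So n₁ = (1 + 1/k)·((z_{α/2} + z_β)/d)² = 1.333 × (2.487/0.70)².
n₁ = 1.333 × 12.62 = 16.8.
Round up: n₁ = 17, giving n₂ = 3 × 17 = 51.

n₁ = 17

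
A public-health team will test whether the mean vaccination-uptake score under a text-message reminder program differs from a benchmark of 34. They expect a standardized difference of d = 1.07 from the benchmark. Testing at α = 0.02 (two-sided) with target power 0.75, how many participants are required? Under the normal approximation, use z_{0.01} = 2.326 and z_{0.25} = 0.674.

n = 8

For a one-sample test: n = ((z_{α/2} + z_β) / d)².
z_{α/2} + z_β = 2.326 + 0.674 = 3.000.
n = (3.000 / 1.07)² = 2.804² = 7.86.
Round up.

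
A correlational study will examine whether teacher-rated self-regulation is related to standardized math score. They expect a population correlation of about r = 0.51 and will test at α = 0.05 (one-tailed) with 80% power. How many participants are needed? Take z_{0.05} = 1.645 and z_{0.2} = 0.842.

Fisher's z: C = ½·ln((1+r)/(1−r)) = ½·ln(3.0816) = 0.5627.
n = ((z_{α} + z_β)/C)² + 3.
(1.645 + 0.842) / 0.5627 = 2.487 / 0.5627 = 4.420.
n = 4.420² + 3 = 19.53 + 3 = 22.5.
Round up.

n = 23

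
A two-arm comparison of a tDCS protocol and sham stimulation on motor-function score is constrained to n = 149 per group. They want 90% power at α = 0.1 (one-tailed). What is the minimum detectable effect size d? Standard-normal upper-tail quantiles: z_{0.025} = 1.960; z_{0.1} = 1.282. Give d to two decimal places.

For two independent groups of n = 149 each: d_min = (z_{α} + z_β)·√(2/n).
z-sum = 1.282 + 1.282 = 2.564.
d_min = 2.564 × √(2/149) = 2.564 × 0.1159 = 0.297.

d_min ≈ 0.30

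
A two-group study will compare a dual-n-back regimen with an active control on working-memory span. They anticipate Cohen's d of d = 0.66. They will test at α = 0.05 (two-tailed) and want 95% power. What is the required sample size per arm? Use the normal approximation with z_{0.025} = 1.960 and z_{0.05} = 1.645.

For two independent groups with equal n: n = 2·((z_{α/2} + z_β) / d)².
z_{α/2} + z_β = 1.960 + 1.645 = 3.605.
n = 2 × (3.605 / 0.66)² = 2 × 5.462² = 2 × 29.83 = 59.7.
Round up to the next whole participant.

n = 60 per group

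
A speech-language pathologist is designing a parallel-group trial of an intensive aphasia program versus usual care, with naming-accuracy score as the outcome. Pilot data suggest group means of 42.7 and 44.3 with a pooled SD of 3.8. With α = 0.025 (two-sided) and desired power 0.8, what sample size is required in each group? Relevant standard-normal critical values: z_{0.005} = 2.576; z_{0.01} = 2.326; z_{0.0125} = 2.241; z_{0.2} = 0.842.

n = 108 per group

Cohen's d = |M₁ − M₂| / SD_pooled = |42.7 − 44.3| / 3.8 = 1.6 / 3.8 = 0.421.
For two independent groups with equal n: n = 2·((z_{α/2} + z_β) / d)².
z_{α/2} + z_β = 2.241 + 0.842 = 3.083.
n = 2 × (3.083 / 0.421)² = 2 × 7.323² = 2 × 53.63 = 107.3.
Round up to the next whole participant.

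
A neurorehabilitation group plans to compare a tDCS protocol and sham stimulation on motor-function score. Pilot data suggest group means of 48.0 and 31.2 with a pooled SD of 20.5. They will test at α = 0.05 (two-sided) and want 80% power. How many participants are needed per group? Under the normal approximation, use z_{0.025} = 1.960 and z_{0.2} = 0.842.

n = 24 per group

Cohen's d = |M₁ − M₂| / SD_pooled = |48.0 − 31.2| / 20.5 = 16.8 / 20.5 = 0.820.
For two independent groups with equal n: n = 2·((z_{α/2} + z_β) / d)².
z_{α/2} + z_β = 1.960 + 0.842 = 2.802.
n = 2 × (2.802 / 0.820)² = 2 × 3.417² = 2 × 11.68 = 23.4.
Round up to the next whole participant.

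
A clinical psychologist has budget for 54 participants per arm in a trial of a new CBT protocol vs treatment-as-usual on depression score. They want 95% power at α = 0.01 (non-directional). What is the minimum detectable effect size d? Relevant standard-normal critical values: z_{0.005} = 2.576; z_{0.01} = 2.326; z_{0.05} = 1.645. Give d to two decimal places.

For two independent groups of n = 54 each: d_min = (z_{α/2} + z_β)·√(2/n).
z-sum = 2.576 + 1.645 = 4.221.
d_min = 4.221 × √(2/54) = 4.221 × 0.1925 = 0.812.

d_min ≈ 0.81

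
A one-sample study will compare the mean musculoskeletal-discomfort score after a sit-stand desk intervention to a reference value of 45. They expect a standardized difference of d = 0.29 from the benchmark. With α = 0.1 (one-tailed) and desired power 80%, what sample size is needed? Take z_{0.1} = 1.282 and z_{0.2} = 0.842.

For a one-sample test: n = ((z_{α} + z_β) / d)².
z_{α} + z_β = 1.282 + 0.842 = 2.124.
n = (2.124 / 0.29)² = 7.324² = 53.64.
Round up.

n = 54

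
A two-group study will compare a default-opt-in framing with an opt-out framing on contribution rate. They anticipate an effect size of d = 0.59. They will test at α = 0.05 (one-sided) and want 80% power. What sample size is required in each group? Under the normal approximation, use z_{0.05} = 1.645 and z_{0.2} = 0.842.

n = 36 per group

For two independent groups with equal n: n = 2·((z_{α} + z_β) / d)².
z_{α} + z_β = 1.645 + 0.842 = 2.487.
n = 2 × (2.487 / 0.59)² = 2 × 4.215² = 2 × 17.77 = 35.5.
Round up to the next whole participant.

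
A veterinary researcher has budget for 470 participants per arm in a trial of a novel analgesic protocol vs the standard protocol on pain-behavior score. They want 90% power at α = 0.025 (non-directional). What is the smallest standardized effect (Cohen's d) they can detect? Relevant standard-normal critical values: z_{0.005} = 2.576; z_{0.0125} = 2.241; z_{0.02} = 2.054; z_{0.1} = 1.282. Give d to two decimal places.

d_min ≈ 0.23

For two independent groups of n = 470 each: d_min = (z_{α/2} + z_β)·√(2/n).
z-sum = 2.241 + 1.282 = 3.523.
d_min = 3.523 × √(2/470) = 3.523 × 0.0652 = 0.230.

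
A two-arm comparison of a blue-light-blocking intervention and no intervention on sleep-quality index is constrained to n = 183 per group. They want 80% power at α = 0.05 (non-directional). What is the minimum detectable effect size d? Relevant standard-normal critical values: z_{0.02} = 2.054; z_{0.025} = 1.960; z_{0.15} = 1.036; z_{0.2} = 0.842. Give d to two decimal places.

d_min ≈ 0.29

For two independent groups of n = 183 each: d_min = (z_{α/2} + z_β)·√(2/n).
z-sum = 1.960 + 0.842 = 2.802.
d_min = 2.802 × √(2/183) = 2.802 × 0.1045 = 0.293.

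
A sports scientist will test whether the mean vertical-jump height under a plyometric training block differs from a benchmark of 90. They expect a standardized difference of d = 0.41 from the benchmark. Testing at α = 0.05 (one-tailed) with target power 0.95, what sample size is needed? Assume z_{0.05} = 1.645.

n = 65

For a one-sample test: n = ((z_{α} + z_β) / d)².
z_{α} + z_β = 1.645 + 1.645 = 3.290.
n = (3.290 / 0.41)² = 8.024² = 64.39.
Round up.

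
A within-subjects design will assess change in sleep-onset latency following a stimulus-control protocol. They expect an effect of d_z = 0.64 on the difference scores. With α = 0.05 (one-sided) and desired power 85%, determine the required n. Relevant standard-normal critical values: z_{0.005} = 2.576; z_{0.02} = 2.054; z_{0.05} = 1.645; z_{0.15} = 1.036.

n = 18 pairs

For a paired (one-sample on differences) test: n = ((z_{α} + z_β) / d)².
z_{α} + z_β = 1.645 + 1.036 = 2.681.
n = (2.681 / 0.64)² = 4.189² = 17.55.
Round up.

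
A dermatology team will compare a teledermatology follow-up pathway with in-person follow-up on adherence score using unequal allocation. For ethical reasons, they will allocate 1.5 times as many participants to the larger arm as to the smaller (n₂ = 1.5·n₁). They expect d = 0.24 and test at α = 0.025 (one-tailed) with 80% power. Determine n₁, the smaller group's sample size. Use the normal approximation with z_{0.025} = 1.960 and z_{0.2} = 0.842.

n₁ = 228

With allocation ratio k = n₂/n₁ = 1.5, Var(x̄₁−x̄₂) = σ²(1/n₁ + 1/(k·n₁)) = σ²·(k+1)/(k·n₁).
So n₁ = (1 + 1/k)·((z_{α} + z_β)/d)² = 1.667 × (2.802/0.24)².
n₁ = 1.667 × 136.31 = 227.2.
Round up: n₁ = 228, giving n₂ = 1.5 × 228 = 342.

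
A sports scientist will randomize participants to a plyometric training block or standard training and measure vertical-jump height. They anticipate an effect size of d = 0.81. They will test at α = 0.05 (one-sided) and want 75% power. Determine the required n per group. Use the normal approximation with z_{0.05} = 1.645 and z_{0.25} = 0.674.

For two independent groups with equal n: n = 2·((z_{α} + z_β) / d)².
z_{α} + z_β = 1.645 + 0.674 = 2.319.
n = 2 × (2.319 / 0.81)² = 2 × 2.863² = 2 × 8.20 = 16.4.
Round up to the next whole participant.

n = 17 per group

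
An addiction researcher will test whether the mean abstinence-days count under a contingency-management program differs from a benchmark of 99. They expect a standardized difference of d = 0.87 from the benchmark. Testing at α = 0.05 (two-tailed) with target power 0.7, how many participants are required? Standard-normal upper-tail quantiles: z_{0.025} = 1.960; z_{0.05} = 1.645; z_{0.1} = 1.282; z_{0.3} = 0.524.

For a one-sample test: n = ((z_{α/2} + z_β) / d)².
z_{α/2} + z_β = 1.960 + 0.524 = 2.484.
n = (2.484 / 0.87)² = 2.855² = 8.15.
Round up.

n = 9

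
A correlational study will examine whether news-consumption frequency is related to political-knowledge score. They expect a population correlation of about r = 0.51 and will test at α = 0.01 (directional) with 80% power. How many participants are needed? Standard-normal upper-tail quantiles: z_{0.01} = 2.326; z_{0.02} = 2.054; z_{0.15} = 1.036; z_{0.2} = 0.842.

n = 35

Fisher's z: C = ½·ln((1+r)/(1−r)) = ½·ln(3.0816) = 0.5627.
n = ((z_{α} + z_β)/C)² + 3.
(2.326 + 0.842) / 0.5627 = 3.168 / 0.5627 = 5.630.
n = 5.630² + 3 = 31.70 + 3 = 34.7.
Round up.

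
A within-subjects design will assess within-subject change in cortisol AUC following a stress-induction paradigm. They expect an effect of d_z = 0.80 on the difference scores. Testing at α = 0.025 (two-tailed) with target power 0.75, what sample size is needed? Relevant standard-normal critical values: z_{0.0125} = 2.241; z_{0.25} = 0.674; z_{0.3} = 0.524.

For a paired (one-sample on differences) test: n = ((z_{α/2} + z_β) / d)².
z_{α/2} + z_β = 2.241 + 0.674 = 2.915.
n = (2.915 / 0.80)² = 3.644² = 13.28.
Round up.

n = 14 pairs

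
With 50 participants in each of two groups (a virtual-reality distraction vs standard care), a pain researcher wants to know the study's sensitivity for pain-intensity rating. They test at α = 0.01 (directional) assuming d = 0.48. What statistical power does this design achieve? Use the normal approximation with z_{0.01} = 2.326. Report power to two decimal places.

For two equal groups, power = Φ(d·√(n/2) − z_{α}).
d·√(n/2) = 0.48 × √(50/2) = 0.48 × 5.000 = 2.400.
z_β = 2.400 − 2.326 = 0.074.
Power = Φ(0.074) = 0.529.

power ≈ 0.53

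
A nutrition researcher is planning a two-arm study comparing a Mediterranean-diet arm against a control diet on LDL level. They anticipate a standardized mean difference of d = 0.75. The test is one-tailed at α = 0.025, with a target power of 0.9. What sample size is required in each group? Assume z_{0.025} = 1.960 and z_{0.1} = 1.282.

For two independent groups with equal n: n = 2·((z_{α} + z_β) / d)².
z_{α} + z_β = 1.960 + 1.282 = 3.242.
n = 2 × (3.242 / 0.75)² = 2 × 4.323² = 2 × 18.69 = 37.4.
Round up to the next whole participant.

n = 38 per group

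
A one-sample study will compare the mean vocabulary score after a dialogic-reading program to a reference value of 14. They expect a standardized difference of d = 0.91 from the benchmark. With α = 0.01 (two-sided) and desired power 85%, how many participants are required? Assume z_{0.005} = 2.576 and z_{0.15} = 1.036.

n = 16

For a one-sample test: n = ((z_{α/2} + z_β) / d)².
z_{α/2} + z_β = 2.576 + 1.036 = 3.612.
n = (3.612 / 0.91)² = 3.969² = 15.75.
Round up.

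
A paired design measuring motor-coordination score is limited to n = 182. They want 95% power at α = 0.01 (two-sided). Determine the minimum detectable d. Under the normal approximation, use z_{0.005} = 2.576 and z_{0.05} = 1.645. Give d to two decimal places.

For a single sample (or paired design) of n = 182: d_min = (z_{α/2} + z_β)/√n.
z-sum = 2.576 + 1.645 = 4.221.
d_min = 4.221 / √182 = 4.221 / 13.491 = 0.313.

d_min ≈ 0.31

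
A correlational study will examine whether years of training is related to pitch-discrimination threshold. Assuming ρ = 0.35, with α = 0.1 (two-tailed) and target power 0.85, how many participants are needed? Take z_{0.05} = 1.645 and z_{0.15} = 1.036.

Fisher's z: C = ½·ln((1+r)/(1−r)) = ½·ln(2.0769) = 0.3654.
n = ((z_{α/2} + z_β)/C)² + 3.
(1.645 + 1.036) / 0.3654 = 2.681 / 0.3654 = 7.337.
n = 7.337² + 3 = 53.83 + 3 = 56.8.
Round up.

n = 57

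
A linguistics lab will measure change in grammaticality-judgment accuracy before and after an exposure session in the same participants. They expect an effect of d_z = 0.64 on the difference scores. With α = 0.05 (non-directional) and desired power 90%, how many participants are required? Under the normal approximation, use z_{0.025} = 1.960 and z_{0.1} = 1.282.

For a paired (one-sample on differences) test: n = ((z_{α/2} + z_β) / d)².
z_{α/2} + z_β = 1.960 + 1.282 = 3.242.
n = (3.242 / 0.64)² = 5.066² = 25.66.
Round up.

n = 26 pairs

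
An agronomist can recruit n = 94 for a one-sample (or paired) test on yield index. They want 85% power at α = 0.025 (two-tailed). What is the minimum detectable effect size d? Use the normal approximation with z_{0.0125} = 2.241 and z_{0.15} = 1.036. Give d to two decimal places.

For a single sample (or paired design) of n = 94: d_min = (z_{α/2} + z_β)/√n.
z-sum = 2.241 + 1.036 = 3.277.
d_min = 3.277 / √94 = 3.277 / 9.695 = 0.338.

d_min ≈ 0.34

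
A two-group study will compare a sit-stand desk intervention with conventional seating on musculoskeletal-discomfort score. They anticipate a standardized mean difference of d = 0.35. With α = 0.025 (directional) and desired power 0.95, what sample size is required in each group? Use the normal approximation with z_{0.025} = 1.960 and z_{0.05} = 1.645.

For two independent groups with equal n: n = 2·((z_{α} + z_β) / d)².
z_{α} + z_β = 1.960 + 1.645 = 3.605.
n = 2 × (3.605 / 0.35)² = 2 × 10.300² = 2 × 106.09 = 212.2.
Round up to the next whole participant.

n = 213 per group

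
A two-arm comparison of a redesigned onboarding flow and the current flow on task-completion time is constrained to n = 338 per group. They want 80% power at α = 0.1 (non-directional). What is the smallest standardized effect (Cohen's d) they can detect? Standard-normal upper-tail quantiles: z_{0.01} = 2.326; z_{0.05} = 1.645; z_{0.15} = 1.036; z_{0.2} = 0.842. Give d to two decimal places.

For two independent groups of n = 338 each: d_min = (z_{α/2} + z_β)·√(2/n).
z-sum = 1.645 + 0.842 = 2.487.
d_min = 2.487 × √(2/338) = 2.487 × 0.0769 = 0.191.

d_min ≈ 0.19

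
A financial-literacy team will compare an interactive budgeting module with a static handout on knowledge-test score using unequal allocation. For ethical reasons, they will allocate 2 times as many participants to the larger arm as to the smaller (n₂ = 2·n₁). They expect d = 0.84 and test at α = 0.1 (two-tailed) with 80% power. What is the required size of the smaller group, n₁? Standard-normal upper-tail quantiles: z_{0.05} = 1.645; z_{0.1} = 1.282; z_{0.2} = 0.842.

n₁ = 14

With allocation ratio k = n₂/n₁ = 2, Var(x̄₁−x̄₂) = σ²(1/n₁ + 1/(k·n₁)) = σ²·(k+1)/(k·n₁).
So n₁ = (1 + 1/k)·((z_{α/2} + z_β)/d)² = 1.500 × (2.487/0.84)².
n₁ = 1.500 × 8.77 = 13.1.
Round up: n₁ = 14, giving n₂ = 2 × 14 = 28.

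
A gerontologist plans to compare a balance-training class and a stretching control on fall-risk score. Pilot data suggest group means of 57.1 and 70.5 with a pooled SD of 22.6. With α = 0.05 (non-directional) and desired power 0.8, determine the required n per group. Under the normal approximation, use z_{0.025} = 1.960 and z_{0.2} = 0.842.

n = 45 per group

Cohen's d = |M₁ − M₂| / SD_pooled = |57.1 − 70.5| / 22.6 = 13.4 / 22.6 = 0.593.
For two independent groups with equal n: n = 2·((z_{α/2} + z_β) / d)².
z_{α/2} + z_β = 1.960 + 0.842 = 2.802.
n = 2 × (2.802 / 0.593)² = 2 × 4.725² = 2 × 22.33 = 44.7.
Round up to the next whole participant.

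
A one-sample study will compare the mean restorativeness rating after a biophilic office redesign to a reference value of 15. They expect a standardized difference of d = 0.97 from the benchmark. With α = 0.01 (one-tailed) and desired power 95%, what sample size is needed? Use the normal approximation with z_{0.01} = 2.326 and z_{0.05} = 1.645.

For a one-sample test: n = ((z_{α} + z_β) / d)².
z_{α} + z_β = 2.326 + 1.645 = 3.971.
n = (3.971 / 0.97)² = 4.094² = 16.76.
Round up.

n = 17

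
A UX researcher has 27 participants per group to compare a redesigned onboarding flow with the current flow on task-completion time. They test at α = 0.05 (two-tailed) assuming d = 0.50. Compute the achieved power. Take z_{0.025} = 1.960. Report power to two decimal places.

For two equal groups, power = Φ(d·√(n/2) − z_{α/2}).
d·√(n/2) = 0.50 × √(27/2) = 0.50 × 3.674 = 1.837.
z_β = 1.837 − 1.960 = -0.123.
Power = Φ(-0.123) = 0.451.

power ≈ 0.45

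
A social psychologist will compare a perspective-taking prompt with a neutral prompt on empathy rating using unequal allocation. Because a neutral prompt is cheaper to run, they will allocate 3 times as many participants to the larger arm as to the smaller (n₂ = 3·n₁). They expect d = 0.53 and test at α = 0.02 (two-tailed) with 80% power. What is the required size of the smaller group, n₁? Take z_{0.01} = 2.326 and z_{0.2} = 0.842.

n₁ = 48

With allocation ratio k = n₂/n₁ = 3, Var(x̄₁−x̄₂) = σ²(1/n₁ + 1/(k·n₁)) = σ²·(k+1)/(k·n₁).
So n₁ = (1 + 1/k)·((z_{α/2} + z_β)/d)² = 1.333 × (3.168/0.53)².
n₁ = 1.333 × 35.73 = 47.6.
Round up: n₁ = 48, giving n₂ = 3 × 48 = 144.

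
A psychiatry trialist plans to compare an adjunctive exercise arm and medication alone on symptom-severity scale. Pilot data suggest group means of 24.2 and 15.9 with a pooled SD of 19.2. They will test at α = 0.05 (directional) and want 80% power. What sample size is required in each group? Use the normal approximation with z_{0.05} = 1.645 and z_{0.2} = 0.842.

Cohen's d = |M₁ − M₂| / SD_pooled = |24.2 − 15.9| / 19.2 = 8.3 / 19.2 = 0.432.
For two independent groups with equal n: n = 2·((z_{α} + z_β) / d)².
z_{α} + z_β = 1.645 + 0.842 = 2.487.
n = 2 × (2.487 / 0.432)² = 2 × 5.757² = 2 × 33.14 = 66.3.
Round up to the next whole participant.

n = 67 per group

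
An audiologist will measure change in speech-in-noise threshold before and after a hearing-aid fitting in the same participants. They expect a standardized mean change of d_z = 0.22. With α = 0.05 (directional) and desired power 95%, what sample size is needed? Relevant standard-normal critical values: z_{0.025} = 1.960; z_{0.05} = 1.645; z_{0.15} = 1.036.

For a paired (one-sample on differences) test: n = ((z_{α} + z_β) / d)².
z_{α} + z_β = 1.645 + 1.645 = 3.290.
n = (3.290 / 0.22)² = 14.955² = 223.64.
Round up.

n = 224 pairs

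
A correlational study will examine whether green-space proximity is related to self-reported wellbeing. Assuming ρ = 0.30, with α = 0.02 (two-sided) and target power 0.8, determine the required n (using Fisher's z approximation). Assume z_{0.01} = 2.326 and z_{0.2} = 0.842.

n = 108

Fisher's z: C = ½·ln((1+r)/(1−r)) = ½·ln(1.8571) = 0.3095.
n = ((z_{α/2} + z_β)/C)² + 3.
(2.326 + 0.842) / 0.3095 = 3.168 / 0.3095 = 10.236.
n = 10.236² + 3 = 104.77 + 3 = 107.8.
Round up.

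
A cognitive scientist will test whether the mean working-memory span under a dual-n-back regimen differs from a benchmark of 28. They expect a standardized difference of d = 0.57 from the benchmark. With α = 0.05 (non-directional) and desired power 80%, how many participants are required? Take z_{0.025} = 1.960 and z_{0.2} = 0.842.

For a one-sample test: n = ((z_{α/2} + z_β) / d)².
z_{α/2} + z_β = 1.960 + 0.842 = 2.802.
n = (2.802 / 0.57)² = 4.916² = 24.16.
Round up.

n = 25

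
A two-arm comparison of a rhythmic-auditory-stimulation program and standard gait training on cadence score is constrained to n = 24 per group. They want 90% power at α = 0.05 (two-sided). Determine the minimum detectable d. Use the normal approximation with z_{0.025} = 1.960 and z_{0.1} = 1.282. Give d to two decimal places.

d_min ≈ 0.94

For two independent groups of n = 24 each: d_min = (z_{α/2} + z_β)·√(2/n).
z-sum = 1.960 + 1.282 = 3.242.
d_min = 3.242 × √(2/24) = 3.242 × 0.2887 = 0.936.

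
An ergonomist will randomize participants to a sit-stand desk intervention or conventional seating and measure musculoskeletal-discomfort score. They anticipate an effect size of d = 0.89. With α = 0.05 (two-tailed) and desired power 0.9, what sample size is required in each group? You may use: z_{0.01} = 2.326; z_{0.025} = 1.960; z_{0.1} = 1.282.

For two independent groups with equal n: n = 2·((z_{α/2} + z_β) / d)².
z_{α/2} + z_β = 1.960 + 1.282 = 3.242.
n = 2 × (3.242 / 0.89)² = 2 × 3.643² = 2 × 13.27 = 26.5.
Round up to the next whole participant.

n = 27 per group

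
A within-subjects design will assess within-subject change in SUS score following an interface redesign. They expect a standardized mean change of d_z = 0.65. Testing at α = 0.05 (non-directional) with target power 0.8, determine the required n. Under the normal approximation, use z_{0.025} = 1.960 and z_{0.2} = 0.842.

n = 19 pairs

For a paired (one-sample on differences) test: n = ((z_{α/2} + z_β) / d)².
z_{α/2} + z_β = 1.960 + 0.842 = 2.802.
n = (2.802 / 0.65)² = 4.311² = 18.58.
Round up.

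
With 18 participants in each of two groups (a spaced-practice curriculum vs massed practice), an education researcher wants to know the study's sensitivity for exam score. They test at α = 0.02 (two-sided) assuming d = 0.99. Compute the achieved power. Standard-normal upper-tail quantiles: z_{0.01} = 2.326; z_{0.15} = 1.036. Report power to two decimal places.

power ≈ 0.74

For two equal groups, power = Φ(d·√(n/2) − z_{α/2}).
d·√(n/2) = 0.99 × √(18/2) = 0.99 × 3.000 = 2.970.
z_β = 2.970 − 2.326 = 0.644.
Power = Φ(0.644) = 0.740.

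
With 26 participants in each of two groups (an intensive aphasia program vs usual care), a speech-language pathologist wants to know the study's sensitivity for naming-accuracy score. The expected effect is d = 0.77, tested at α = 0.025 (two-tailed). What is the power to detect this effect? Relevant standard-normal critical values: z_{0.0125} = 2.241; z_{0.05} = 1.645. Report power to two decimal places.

power ≈ 0.70

For two equal groups, power = Φ(d·√(n/2) − z_{α/2}).
d·√(n/2) = 0.77 × √(26/2) = 0.77 × 3.606 = 2.776.
z_β = 2.776 − 2.241 = 0.535.
Power = Φ(0.535) = 0.704.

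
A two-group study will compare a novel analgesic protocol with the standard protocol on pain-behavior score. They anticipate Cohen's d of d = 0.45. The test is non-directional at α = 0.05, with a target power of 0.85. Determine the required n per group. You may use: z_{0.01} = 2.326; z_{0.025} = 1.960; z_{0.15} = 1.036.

For two independent groups with equal n: n = 2·((z_{α/2} + z_β) / d)².
z_{α/2} + z_β = 1.960 + 1.036 = 2.996.
n = 2 × (2.996 / 0.45)² = 2 × 6.658² = 2 × 44.33 = 88.7.
Round up to the next whole participant.

n = 89 per group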